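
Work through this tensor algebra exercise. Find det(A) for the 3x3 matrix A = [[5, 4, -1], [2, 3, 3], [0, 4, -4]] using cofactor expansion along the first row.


Expanding along the first row, det(A) = a11*M_11 - a12*M_12 + a13*M_13, where M_1j is the (1,j) minor.
Minor M_11 = 3*-4 - 3*4 = -24
Minor M_12 = 2*-4 - 3*0 = -8
Minor M_13 = 2*4 - 3*0 = 8
det = 5*(-24) - 4*(-8) + -1*(8)
    = -120 - -32 + -8
    = -96

-96


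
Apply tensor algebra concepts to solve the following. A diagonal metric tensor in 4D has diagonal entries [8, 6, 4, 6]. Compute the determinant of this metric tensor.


For a diagonal metric, the determinant is the product of diagonal entries.
Diagonal entries: 8, 6, 4, 6
det(g) = 8 * 6 * 4 * 6 = 1152

1152


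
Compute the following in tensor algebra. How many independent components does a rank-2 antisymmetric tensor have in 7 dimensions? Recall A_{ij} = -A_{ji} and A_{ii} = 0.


An antisymmetric rank-2 tensor satisfies A_{ij} = -A_{ji}, so diagonal entries are zero.
The independent components are the upper-triangular entries: C(n, 2) = n(n-1)/2.
n = 7
C(7, 2) = 7 * 6 / 2 = 42 / 2 = 21

21


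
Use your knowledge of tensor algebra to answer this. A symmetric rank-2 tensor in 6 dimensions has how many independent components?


A symmetric rank-2 tensor in d dimensions has d(d+1)/2 independent components.
d = 6
d(d+1)/2 = 6 * 7 / 2 = 42 / 2 = 21

21


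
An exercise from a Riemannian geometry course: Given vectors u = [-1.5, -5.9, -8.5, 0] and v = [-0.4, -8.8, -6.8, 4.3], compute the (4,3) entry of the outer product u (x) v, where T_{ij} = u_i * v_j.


The outer product entry T_{ij} = u_i * v_j.
We need i=4, j=3.
u_4 = 0, v_3 = -6.8
T_{4,3} = 0 * -6.8 = 0

0


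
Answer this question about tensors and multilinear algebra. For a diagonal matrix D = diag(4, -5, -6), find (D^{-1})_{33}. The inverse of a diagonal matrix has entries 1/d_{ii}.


For a diagonal matrix, the inverse has entries (D^{-1})_{ii} = 1/d_{ii}.
The diagonal entries are: d_{11} = 4, d_{22} = -5, d_{33} = -6
We need (D^{-1})_{33} = 1/d_{33} = 1/-6 = -1/6

-1/6


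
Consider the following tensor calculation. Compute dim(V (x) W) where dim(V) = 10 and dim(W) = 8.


The dimension of a tensor product is the product of dimensions.
dim(V) = 10, dim(W) = 8
dim(V (x) W) = 10 * 8 = 80

80


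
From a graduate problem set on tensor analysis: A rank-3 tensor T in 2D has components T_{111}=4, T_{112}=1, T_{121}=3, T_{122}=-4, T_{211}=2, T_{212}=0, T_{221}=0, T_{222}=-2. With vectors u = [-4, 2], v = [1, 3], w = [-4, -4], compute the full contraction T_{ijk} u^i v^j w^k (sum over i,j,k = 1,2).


S = sum over i,j,k of T_{ijk} u_i v_j w_k. Expanding all 8 terms:
T_{111}*u_1*v_1*w_1 = 4*-4*1*-4 = 64  (running total: 64)
T_{112}*u_1*v_1*w_2 = 1*-4*1*-4 = 16  (running total: 80)
T_{121}*u_1*v_2*w_1 = 3*-4*3*-4 = 144  (running total: 224)
T_{122}*u_1*v_2*w_2 = -4*-4*3*-4 = -192  (running total: 32)
T_{211}*u_2*v_1*w_1 = 2*2*1*-4 = -16  (running total: 16)
T_{212}*u_2*v_1*w_2 = 0*2*1*-4 = 0  (running total: 16)
T_{221}*u_2*v_2*w_1 = 0*2*3*-4 = 0  (running total: 16)
T_{222}*u_2*v_2*w_2 = -2*2*3*-4 = 48  (running total: 64)
S = 64

64


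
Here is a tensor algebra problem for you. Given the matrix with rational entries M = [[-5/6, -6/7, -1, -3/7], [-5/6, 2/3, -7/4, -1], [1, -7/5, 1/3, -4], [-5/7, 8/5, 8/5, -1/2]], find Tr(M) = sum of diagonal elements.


The trace is the sum of diagonal entries.
Diagonal: M[1,1] = -5/6, M[2,2] = 2/3, M[3,3] = 1/3, M[4,4] = -1/2
Tr(M) = -5/6 + 2/3 + 1/3 + -1/2
Computing step by step:
After adding M[1,1]: -5/6
After adding M[2,2]: -1/6
After adding M[3,3]: 1/6
After adding M[4,4]: -1/3
Tr(M) = -1/3

-1/3


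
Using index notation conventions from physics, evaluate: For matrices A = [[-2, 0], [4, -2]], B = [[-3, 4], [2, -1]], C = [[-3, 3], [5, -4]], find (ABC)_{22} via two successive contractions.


(ABC)_{22} = sum_m (AB)_{2m} C_{m2}. First compute row 2 of AB.
(AB)_{21} = 4*-3 + -2*2 = -16
(AB)_{22} = 4*4 + -2*-1 = 18
Now contract with column 2 of C:
(AB)_{21} * C_{12} = -16 * 3 = -48
(AB)_{22} * C_{22} = 18 * -4 = -72
(ABC)_{22} = -48 + -72 = -120

-120


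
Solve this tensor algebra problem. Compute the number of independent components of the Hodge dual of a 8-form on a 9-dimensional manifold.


The Hodge dual of a p-form on an n-dimensional manifold is an (n-p)-form.
n = 9, p = 8, so dual degree = 9 - 8 = 1
The number of components is C(n, n-p) = C(9, 1) = 9

9


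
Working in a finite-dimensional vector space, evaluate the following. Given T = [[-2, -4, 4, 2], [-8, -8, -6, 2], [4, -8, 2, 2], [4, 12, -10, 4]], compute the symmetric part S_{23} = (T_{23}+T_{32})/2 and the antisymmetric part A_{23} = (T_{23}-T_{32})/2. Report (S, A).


T_{23} = -6
T_{32} = -8
S_{23} = (-6 + -8)/2 = -14/2 = -7
A_{23} = (-6 - -8)/2 = 2/2 = 1
Check: S + A = -7 + 1 = -6 = T_{23}.

(-7, 1)


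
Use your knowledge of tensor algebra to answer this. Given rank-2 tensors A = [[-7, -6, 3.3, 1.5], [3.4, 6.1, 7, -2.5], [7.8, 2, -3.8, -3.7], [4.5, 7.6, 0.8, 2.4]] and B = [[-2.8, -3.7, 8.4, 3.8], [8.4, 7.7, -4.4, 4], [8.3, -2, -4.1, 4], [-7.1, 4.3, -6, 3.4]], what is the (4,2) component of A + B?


Tensor addition is component-wise: (A + B)_{ij} = A_{ij} + B_{ij}.
A_{42} = 7.6
B_{42} = 4.3
(A + B)_{42} = 7.6 + 4.3 = 11.9

11.9


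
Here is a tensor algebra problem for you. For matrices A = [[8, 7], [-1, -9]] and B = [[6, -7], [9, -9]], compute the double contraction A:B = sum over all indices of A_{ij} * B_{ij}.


A:B = sum over all i,j of A_{ij} * B_{ij}.
Row 1: 8*6=48, 7*-7=-49 => row sum = -1
Row 2: -1*9=-9, -9*-9=81 => row sum = 72
Total = -1 + 72 = 71

71


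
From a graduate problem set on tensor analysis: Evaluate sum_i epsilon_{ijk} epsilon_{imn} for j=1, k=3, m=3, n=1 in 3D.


Using the identity: epsilon_{ijk} epsilon_{imn} = delta_{jm} delta_{kn} - delta_{jn} delta_{km}.
delta_{13} = 0
delta_{31} = 0
delta_{11} = 1
delta_{33} = 1
Result = 0 * 0 - 1 * 1 = 0 - 1 = -1

-1


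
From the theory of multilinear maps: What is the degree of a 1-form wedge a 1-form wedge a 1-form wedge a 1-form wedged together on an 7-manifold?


The degree of a wedge product is the sum of the degrees of the individual forms.
Degrees: 1, 1, 1, 1
Total degree = 1 + 1 + 1 + 1 = 4

4


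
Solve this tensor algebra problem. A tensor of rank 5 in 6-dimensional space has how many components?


The number of components of a rank-r tensor in d dimensions is d^r.
Here d = 6 and r = 5.
6^5 = 7776

7776


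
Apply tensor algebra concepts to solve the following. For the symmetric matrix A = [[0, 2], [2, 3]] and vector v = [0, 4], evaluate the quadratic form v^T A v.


First compute Av:
(Av)_1 = 0*0 + 2*4 = 8
(Av)_2 = 2*0 + 3*4 = 12
Av = [8, 12]
Then v^T (Av) = 0*8 + 4*12
= 0 + 48 = 48

48


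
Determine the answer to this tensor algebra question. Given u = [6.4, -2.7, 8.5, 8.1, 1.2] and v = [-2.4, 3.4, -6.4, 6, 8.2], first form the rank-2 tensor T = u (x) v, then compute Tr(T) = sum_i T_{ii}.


The outer product gives T_{ij} = u_i v_j.
The trace (contraction) is Tr(T) = sum_i T_{ii} = sum_i u_i v_i.
Diagonal entries:
T_{11} = u_1 * v_1 = 6.4 * -2.4 = -15.36
T_{22} = u_2 * v_2 = -2.7 * 3.4 = -9.18
T_{33} = u_3 * v_3 = 8.5 * -6.4 = -54.4
T_{44} = u_4 * v_4 = 8.1 * 6 = 48.6
T_{55} = u_5 * v_5 = 1.2 * 8.2 = 9.84
Tr(T) = -15.36 + -9.18 + -54.4 + 48.6 + 9.84 = -20.5

-20.5


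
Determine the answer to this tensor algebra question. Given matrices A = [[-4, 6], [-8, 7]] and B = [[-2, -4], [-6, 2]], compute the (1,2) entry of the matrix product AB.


(AB)_{ij} = sum_k A_{ik} B_{kj}.
For i=1, j=2:
A_{11} * B_{12} = -4 * -4 = 16
A_{12} * B_{22} = 6 * 2 = 12
Sum = 16 + 12 = 28

28


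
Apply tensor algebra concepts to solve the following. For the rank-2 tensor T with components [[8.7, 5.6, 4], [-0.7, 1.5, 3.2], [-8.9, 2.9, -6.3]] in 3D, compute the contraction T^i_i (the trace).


The contraction (trace) of a rank-2 tensor is the sum of its diagonal elements.
Diagonal entries: A[1,1] = 8.7, A[2,2] = 1.5, A[3,3] = -6.3
Tr(A) = 8.7 + 1.5 + -6.3 = 3.9

3.9


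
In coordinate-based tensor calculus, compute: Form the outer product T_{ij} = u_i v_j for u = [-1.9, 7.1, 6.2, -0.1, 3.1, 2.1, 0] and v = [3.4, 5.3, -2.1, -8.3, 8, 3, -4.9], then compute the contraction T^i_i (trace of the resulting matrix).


The outer product gives T_{ij} = u_i v_j.
The trace (contraction) is Tr(T) = sum_i T_{ii} = sum_i u_i v_i.
Diagonal entries:
T_{11} = u_1 * v_1 = -1.9 * 3.4 = -6.46
T_{22} = u_2 * v_2 = 7.1 * 5.3 = 37.63
T_{33} = u_3 * v_3 = 6.2 * -2.1 = -13.02
T_{44} = u_4 * v_4 = -0.1 * -8.3 = 0.83
T_{55} = u_5 * v_5 = 3.1 * 8 = 24.8
T_{66} = u_6 * v_6 = 2.1 * 3 = 6.3
T_{77} = u_7 * v_7 = 0 * -4.9 = 0
Tr(T) = -6.46 + 37.63 + -13.02 + 0.83 + 24.8 + 6.3 + 0 = 50.08

50.08


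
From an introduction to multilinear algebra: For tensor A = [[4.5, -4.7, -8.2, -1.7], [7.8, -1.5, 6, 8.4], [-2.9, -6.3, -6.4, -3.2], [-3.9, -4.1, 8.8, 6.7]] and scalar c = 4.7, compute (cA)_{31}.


Scalar multiplication: (cA)_{ij} = c * A_{ij}.
c = 4.7
A_{31} = -2.9
(cA)_{31} = 4.7 * -2.9 = -13.63

-13.63


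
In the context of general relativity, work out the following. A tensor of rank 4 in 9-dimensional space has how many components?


The number of components of a rank-r tensor in d dimensions is d^r.
Here d = 9 and r = 4.
9^4 = 6561

6561


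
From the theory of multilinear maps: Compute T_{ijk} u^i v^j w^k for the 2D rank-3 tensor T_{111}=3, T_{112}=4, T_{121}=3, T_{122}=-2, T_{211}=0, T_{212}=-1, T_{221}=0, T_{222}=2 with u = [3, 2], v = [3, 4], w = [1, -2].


S = sum over i,j,k of T_{ijk} u_i v_j w_k. Expanding all 8 terms:
T_{111}*u_1*v_1*w_1 = 3*3*3*1 = 27  (running total: 27)
T_{112}*u_1*v_1*w_2 = 4*3*3*-2 = -72  (running total: -45)
T_{121}*u_1*v_2*w_1 = 3*3*4*1 = 36  (running total: -9)
T_{122}*u_1*v_2*w_2 = -2*3*4*-2 = 48  (running total: 39)
T_{211}*u_2*v_1*w_1 = 0*2*3*1 = 0  (running total: 39)
T_{212}*u_2*v_1*w_2 = -1*2*3*-2 = 12  (running total: 51)
T_{221}*u_2*v_2*w_1 = 0*2*4*1 = 0  (running total: 51)
T_{222}*u_2*v_2*w_2 = 2*2*4*-2 = -32  (running total: 19)
S = 19

19


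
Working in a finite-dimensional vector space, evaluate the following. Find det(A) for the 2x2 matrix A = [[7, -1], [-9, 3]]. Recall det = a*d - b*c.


For a 2x2 matrix [[a, b], [c, d]], det = a*d - b*c.
a = 7, b = -1, c = -9, d = 3
a*d = 7 * 3 = 21
b*c = -1 * -9 = 9
det = 21 - 9 = 12

12


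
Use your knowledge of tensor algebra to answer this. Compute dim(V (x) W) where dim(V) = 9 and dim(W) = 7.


The dimension of a tensor product is the product of dimensions.
dim(V) = 9, dim(W) = 7
dim(V (x) W) = 9 * 7 = 63

63


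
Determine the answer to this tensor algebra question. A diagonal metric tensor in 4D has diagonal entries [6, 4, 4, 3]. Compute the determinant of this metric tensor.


For a diagonal metric, the determinant is the product of diagonal entries.
Diagonal entries: 6, 4, 4, 3
det(g) = 6 * 4 * 4 * 3 = 288

288


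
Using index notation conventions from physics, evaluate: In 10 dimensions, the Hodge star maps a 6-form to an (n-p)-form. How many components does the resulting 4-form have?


The Hodge dual of a p-form on an n-dimensional manifold is an (n-p)-form.
n = 10, p = 6, so dual degree = 10 - 6 = 4
The number of components is C(n, n-p) = C(10, 4) = 210

210


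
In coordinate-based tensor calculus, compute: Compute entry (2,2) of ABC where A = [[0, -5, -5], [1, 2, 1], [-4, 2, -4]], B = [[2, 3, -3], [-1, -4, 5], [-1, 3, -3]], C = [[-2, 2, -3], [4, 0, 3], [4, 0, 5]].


(ABC)_{22} = sum_m (AB)_{2m} C_{m2}. First compute row 2 of AB.
(AB)_{21} = 1*2 + 2*-1 + 1*-1 = -1
(AB)_{22} = 1*3 + 2*-4 + 1*3 = -2
(AB)_{23} = 1*-3 + 2*5 + 1*-3 = 4
Now contract with column 2 of C:
(AB)_{21} * C_{12} = -1 * 2 = -2
(AB)_{22} * C_{22} = -2 * 0 = 0
(AB)_{23} * C_{32} = 4 * 0 = 0
(ABC)_{22} = -2 + 0 + 0 = -2

-2


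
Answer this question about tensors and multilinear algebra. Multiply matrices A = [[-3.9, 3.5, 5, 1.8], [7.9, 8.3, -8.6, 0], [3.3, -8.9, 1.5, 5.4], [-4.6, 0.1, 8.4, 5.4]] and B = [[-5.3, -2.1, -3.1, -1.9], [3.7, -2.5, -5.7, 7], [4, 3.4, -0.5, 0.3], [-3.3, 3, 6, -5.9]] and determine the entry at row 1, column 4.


(AB)_{ij} = sum_k A_{ik} B_{kj}.
For i=1, j=4:
A_{11} * B_{14} = -3.9 * -1.9 = 7.41
A_{12} * B_{24} = 3.5 * 7 = 24.5
A_{13} * B_{34} = 5 * 0.3 = 1.5
A_{14} * B_{44} = 1.8 * -5.9 = -10.62
Sum = 7.41 + 24.5 + 1.5 + -10.62 = 22.79

22.79


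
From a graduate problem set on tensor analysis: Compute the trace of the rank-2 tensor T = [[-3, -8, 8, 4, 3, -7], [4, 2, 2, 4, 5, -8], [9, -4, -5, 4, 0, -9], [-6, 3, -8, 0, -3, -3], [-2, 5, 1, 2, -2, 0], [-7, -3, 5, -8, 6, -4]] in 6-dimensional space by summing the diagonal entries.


The contraction (trace) of a rank-2 tensor is the sum of its diagonal elements.
Diagonal entries: A[1,1] = -3, A[2,2] = 2, A[3,3] = -5, A[4,4] = 0, A[5,5] = -2, A[6,6] = -4
Tr(A) = -3 + 2 + -5 + 0 + -2 + -4 = -12

-12


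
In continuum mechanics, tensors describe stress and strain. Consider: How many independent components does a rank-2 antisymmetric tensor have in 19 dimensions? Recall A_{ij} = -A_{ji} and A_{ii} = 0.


An antisymmetric rank-2 tensor satisfies A_{ij} = -A_{ji}, so diagonal entries are zero.
The independent components are the upper-triangular entries: C(n, 2) = n(n-1)/2.
n = 19
C(19, 2) = 19 * 18 / 2 = 342 / 2 = 171

171


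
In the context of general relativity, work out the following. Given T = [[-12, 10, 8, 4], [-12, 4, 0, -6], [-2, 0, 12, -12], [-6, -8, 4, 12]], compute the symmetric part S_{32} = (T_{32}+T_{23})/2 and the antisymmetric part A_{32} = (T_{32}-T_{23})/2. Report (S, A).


T_{32} = 0
T_{23} = 0
S_{32} = (0 + 0)/2 = 0/2 = 0
A_{32} = (0 - 0)/2 = 0/2 = 0
Check: S + A = 0 + 0 = 0 = T_{32}.

(0, 0)


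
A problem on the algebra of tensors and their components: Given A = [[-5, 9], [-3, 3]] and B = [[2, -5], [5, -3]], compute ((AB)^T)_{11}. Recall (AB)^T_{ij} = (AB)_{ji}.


(AB)^T_{ij} = (AB)_{ji} = sum_k A_{jk} B_{ki}.
For i=1, j=1 we need (AB)_{11}:
A_{11} * B_{11} = -5 * 2 = -10
A_{12} * B_{21} = 9 * 5 = 45
Sum = -10 + 45 = 35

35


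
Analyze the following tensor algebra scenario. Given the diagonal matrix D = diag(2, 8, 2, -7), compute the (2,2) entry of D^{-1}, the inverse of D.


For a diagonal matrix, the inverse has entries (D^{-1})_{ii} = 1/d_{ii}.
The diagonal entries are: d_{11} = 2, d_{22} = 8, d_{33} = 2, d_{44} = -7
We need (D^{-1})_{22} = 1/d_{22} = 1/8 = 1/8

1/8


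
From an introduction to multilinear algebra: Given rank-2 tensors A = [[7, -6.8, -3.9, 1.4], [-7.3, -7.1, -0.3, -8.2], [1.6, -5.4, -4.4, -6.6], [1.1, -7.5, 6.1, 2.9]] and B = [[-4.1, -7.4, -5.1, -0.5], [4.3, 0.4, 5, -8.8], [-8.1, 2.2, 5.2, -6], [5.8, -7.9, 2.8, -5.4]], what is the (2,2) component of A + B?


Tensor addition is component-wise: (A + B)_{ij} = A_{ij} + B_{ij}.
A_{22} = -7.1
B_{22} = 0.4
(A + B)_{22} = -7.1 + 0.4 = -6.7

-6.7


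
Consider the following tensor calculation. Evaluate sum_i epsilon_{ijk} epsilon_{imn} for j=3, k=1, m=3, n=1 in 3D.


Using the identity: epsilon_{ijk} epsilon_{imn} = delta_{jm} delta_{kn} - delta_{jn} delta_{km}.
delta_{33} = 1
delta_{11} = 1
delta_{31} = 0
delta_{13} = 0
Result = 1 * 1 - 0 * 0 = 1 - 0 = 1

1


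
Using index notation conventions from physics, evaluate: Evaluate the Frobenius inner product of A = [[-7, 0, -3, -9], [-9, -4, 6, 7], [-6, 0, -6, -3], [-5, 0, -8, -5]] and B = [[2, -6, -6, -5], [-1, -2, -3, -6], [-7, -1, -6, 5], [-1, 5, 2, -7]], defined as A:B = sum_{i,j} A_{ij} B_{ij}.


A:B = sum over all i,j of A_{ij} * B_{ij}.
Row 1: -7*2=-14, 0*-6=0, -3*-6=18, -9*-5=45 => row sum = 49
Row 2: -9*-1=9, -4*-2=8, 6*-3=-18, 7*-6=-42 => row sum = -43
Row 3: -6*-7=42, 0*-1=0, -6*-6=36, -3*5=-15 => row sum = 63
Row 4: -5*-1=5, 0*5=0, -8*2=-16, -5*-7=35 => row sum = 24
Total = 49 + -43 + 63 + 24 = 93

93


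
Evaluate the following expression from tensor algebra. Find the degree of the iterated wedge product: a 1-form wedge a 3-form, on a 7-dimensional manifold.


The degree of a wedge product is the sum of the degrees of the individual forms.
Degrees: 1, 3
Total degree = 1 + 3 = 4

4


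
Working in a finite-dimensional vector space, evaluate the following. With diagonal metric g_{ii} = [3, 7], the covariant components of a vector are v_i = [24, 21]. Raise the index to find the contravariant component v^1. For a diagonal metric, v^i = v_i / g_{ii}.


To raise an index with a diagonal metric: v^i = v_i / g_{ii}.
For index 1: v_1 = 24, g_{11} = 3
v^1 = 24 / 3 = 8

8


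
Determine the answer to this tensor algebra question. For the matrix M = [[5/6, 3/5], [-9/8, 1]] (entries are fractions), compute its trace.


The trace is the sum of diagonal entries.
Diagonal: M[1,1] = 5/6, M[2,2] = 1
Tr(M) = 5/6 + 1
Computing step by step:
After adding M[1,1]: 5/6
After adding M[2,2]: 11/6
Tr(M) = 11/6

11/6


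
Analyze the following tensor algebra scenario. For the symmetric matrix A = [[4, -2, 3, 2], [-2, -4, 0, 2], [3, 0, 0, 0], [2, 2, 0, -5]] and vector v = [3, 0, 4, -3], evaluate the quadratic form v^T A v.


First compute Av:
(Av)_1 = 4*3 + -2*0 + 3*4 + 2*-3 = 18
(Av)_2 = -2*3 + -4*0 + 0*4 + 2*-3 = -12
(Av)_3 = 3*3 + 0*0 + 0*4 + 0*-3 = 9
(Av)_4 = 2*3 + 2*0 + 0*4 + -5*-3 = 21
Av = [18, -12, 9, 21]
Then v^T (Av) = 3*18 + 0*-12 + 4*9 + -3*21
= 54 + 0 + 36 + -63 = 27

27


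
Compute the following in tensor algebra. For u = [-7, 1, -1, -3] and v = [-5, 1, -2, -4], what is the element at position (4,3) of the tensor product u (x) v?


The outer product entry T_{ij} = u_i * v_j.
We need i=4, j=3.
u_4 = -3, v_3 = -2
T_{4,3} = -3 * -2 = 6

6


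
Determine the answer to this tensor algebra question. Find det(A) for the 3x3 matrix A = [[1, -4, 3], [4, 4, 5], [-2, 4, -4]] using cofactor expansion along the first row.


Expanding along the first row, det(A) = a11*M_11 - a12*M_12 + a13*M_13, where M_1j is the (1,j) minor.
Minor M_11 = 4*-4 - 5*4 = -36
Minor M_12 = 4*-4 - 5*-2 = -6
Minor M_13 = 4*4 - 4*-2 = 24
det = 1*(-36) - -4*(-6) + 3*(24)
    = -36 - 24 + 72
    = 12

12


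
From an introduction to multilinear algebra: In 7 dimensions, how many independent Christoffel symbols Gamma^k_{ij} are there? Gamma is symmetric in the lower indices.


Christoffel symbols Gamma^k_{ij} are symmetric in i,j, so there are d * d(d+1)/2 independent symbols.
d = 7
d(d+1)/2 = 7 * 8 / 2 = 28
Total = 7 * 28 = 196

196


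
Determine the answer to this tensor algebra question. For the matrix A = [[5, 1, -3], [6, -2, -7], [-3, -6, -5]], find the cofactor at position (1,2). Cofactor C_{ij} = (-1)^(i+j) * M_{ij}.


To find cofactor C_{12}, delete row 1 and column 2.
The resulting 2x2 submatrix is: [[6, -7], [-3, -5]]
Minor M_{12} = 6*-5 - -7*-3
  = -30 - 21 = -51
Sign = (-1)^(1+2) = (-1)^3 = -1
Cofactor C_{12} = -1 * -51 = 51

51


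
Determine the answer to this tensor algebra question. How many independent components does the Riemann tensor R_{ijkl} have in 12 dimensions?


The Riemann tensor in d dimensions has d^2(d^2 - 1)/12 independent components.
d = 12, so d^2 = 144
d^2 - 1 = 143
d^2(d^2 - 1) = 144 * 143 = 20592
Divide by 12: 20592 / 12 = 1716

1716


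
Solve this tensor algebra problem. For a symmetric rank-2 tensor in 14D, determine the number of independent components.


A symmetric rank-2 tensor in d dimensions has d(d+1)/2 independent components.
d = 14
d(d+1)/2 = 14 * 15 / 2 = 210 / 2 = 105

105


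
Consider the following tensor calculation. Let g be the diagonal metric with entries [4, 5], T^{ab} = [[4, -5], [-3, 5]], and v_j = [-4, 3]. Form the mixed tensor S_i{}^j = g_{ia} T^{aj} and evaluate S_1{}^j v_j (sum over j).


Step 1: lower the first index. For a diagonal metric, g_{ia} T^{aj} = g_{ii} T^{ij} (no sum on i).
g_{11} = 4
S_1{}^1 = 4 * T^{11} = 4 * 4 = 16
S_1{}^2 = 4 * T^{12} = 4 * -5 = -20
Step 2: contract S_1{}^j with v_j.
S_1{}^1 * v_1 = 16 * -4 = -64
S_1{}^2 * v_2 = -20 * 3 = -60
Result = -64 + -60 = -124

-124


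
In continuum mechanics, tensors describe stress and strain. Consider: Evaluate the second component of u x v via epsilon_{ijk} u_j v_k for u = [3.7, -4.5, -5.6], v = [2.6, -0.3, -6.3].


(u x v)_2 = sum_{j,k} epsilon_{2jk} u_j v_k. Only permutations of (1,2,3) contribute; the two non-zero terms are:
eps_{213} u_1 v_3 = -1 * 3.7 * -6.3 = 23.31
eps_{231} u_3 v_1 = 1 * -5.6 * 2.6 = -14.56
(u x v)_2 = 8.75

8.75


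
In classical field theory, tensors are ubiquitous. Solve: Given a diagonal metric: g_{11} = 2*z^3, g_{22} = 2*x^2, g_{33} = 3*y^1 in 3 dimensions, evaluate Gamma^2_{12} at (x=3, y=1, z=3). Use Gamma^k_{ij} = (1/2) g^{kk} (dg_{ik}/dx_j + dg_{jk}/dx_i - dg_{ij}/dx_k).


For a diagonal metric, Gamma^k_{ij} = (1/2) g^{kk} (dg_{ik}/dx_j + dg_{jk}/dx_i - dg_{ij}/dx_k).
The metric is diagonal, so g_{ab} = 0 for a != b.
At the given point: g_{11} = 54, g_{22} = 18, g_{33} = 3
g^{22} = 1/18
dg_{12}/dx_2 = 0 (off-diagonal)
dg_{22}/dx_1 = dg_{22}/dx_1 = 12
dg_{12}/dx_2 = 0 (off-diagonal)
Numerator = 0 + 12 - 0 = 12
Gamma^2_{12} = 12 / (2 * 18) = 1/3

1/3


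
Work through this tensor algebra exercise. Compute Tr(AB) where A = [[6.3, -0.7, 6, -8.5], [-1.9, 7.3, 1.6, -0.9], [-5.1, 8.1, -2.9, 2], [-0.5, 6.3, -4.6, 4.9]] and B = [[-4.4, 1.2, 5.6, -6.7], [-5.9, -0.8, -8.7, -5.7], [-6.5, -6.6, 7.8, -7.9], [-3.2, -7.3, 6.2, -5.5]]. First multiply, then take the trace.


Tr(AB) = sum_i (AB)_{ii} where (AB)_{ii} = sum_k A_{ik} B_{ki}.
(AB)_{11} = 6.3*-4.4 + -0.7*-5.9 + 6*-6.5 + -8.5*-3.2 = -35.39
(AB)_{22} = -1.9*1.2 + 7.3*-0.8 + 1.6*-6.6 + -0.9*-7.3 = -12.11
(AB)_{33} = -5.1*5.6 + 8.1*-8.7 + -2.9*7.8 + 2*6.2 = -109.25
(AB)_{44} = -0.5*-6.7 + 6.3*-5.7 + -4.6*-7.9 + 4.9*-5.5 = -23.17
Tr(AB) = -35.39 + -12.11 + -109.25 + -23.17 = -179.92

-179.92


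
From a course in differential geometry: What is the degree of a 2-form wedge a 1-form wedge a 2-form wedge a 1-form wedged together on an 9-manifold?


The degree of a wedge product is the sum of the degrees of the individual forms.
Degrees: 2, 1, 2, 1
Total degree = 2 + 1 + 2 + 1 = 6

6


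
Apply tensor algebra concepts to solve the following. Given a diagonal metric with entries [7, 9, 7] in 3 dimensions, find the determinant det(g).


For a diagonal metric, the determinant is the product of diagonal entries.
Diagonal entries: 7, 9, 7
det(g) = 7 * 9 * 7 = 441

441


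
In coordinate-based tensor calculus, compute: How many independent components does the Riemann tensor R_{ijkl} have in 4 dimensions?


The Riemann tensor in d dimensions has d^2(d^2 - 1)/12 independent components.
d = 4, so d^2 = 16
d^2 - 1 = 15
d^2(d^2 - 1) = 16 * 15 = 240
Divide by 12: 240 / 12 = 20

20


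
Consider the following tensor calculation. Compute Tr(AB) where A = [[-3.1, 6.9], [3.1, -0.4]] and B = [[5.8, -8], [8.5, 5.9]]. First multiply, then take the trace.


Tr(AB) = sum_i (AB)_{ii} where (AB)_{ii} = sum_k A_{ik} B_{ki}.
(AB)_{11} = -3.1*5.8 + 6.9*8.5 = 40.67
(AB)_{22} = 3.1*-8 + -0.4*5.9 = -27.16
Tr(AB) = 40.67 + -27.16 = 13.51

13.51


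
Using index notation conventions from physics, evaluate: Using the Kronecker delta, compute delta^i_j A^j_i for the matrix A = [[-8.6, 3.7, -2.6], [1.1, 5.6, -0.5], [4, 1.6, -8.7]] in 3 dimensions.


The contraction (trace) of a rank-2 tensor is the sum of its diagonal elements.
Diagonal entries: A[1,1] = -8.6, A[2,2] = 5.6, A[3,3] = -8.7
Tr(A) = -8.6 + 5.6 + -8.7 = -11.7

-11.7


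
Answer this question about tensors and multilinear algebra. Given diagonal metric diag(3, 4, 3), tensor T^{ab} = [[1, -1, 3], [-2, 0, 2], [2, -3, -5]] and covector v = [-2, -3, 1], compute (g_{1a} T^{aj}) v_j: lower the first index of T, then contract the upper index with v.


Step 1: lower the first index. For a diagonal metric, g_{ia} T^{aj} = g_{ii} T^{ij} (no sum on i).
g_{11} = 3
S_1{}^1 = 3 * T^{11} = 3 * 1 = 3
S_1{}^2 = 3 * T^{12} = 3 * -1 = -3
S_1{}^3 = 3 * T^{13} = 3 * 3 = 9
Step 2: contract S_1{}^j with v_j.
S_1{}^1 * v_1 = 3 * -2 = -6
S_1{}^2 * v_2 = -3 * -3 = 9
S_1{}^3 * v_3 = 9 * 1 = 9
Result = -6 + 9 + 9 = 12

12


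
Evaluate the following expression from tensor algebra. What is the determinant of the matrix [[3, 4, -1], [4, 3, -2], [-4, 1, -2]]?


Expanding along the first row, det(A) = a11*M_11 - a12*M_12 + a13*M_13, where M_1j is the (1,j) minor.
Minor M_11 = 3*-2 - -2*1 = -4
Minor M_12 = 4*-2 - -2*-4 = -16
Minor M_13 = 4*1 - 3*-4 = 16
det = 3*(-4) - 4*(-16) + -1*(16)
    = -12 - -64 + -16
    = 36

36


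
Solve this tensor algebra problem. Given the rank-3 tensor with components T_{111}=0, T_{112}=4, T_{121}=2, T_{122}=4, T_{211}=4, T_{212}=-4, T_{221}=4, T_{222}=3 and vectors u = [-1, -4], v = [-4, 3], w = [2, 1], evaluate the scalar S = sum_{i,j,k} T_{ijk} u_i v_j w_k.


S = sum over i,j,k of T_{ijk} u_i v_j w_k. Expanding all 8 terms:
T_{111}*u_1*v_1*w_1 = 0*-1*-4*2 = 0  (running total: 0)
T_{112}*u_1*v_1*w_2 = 4*-1*-4*1 = 16  (running total: 16)
T_{121}*u_1*v_2*w_1 = 2*-1*3*2 = -12  (running total: 4)
T_{122}*u_1*v_2*w_2 = 4*-1*3*1 = -12  (running total: -8)
T_{211}*u_2*v_1*w_1 = 4*-4*-4*2 = 128  (running total: 120)
T_{212}*u_2*v_1*w_2 = -4*-4*-4*1 = -64  (running total: 56)
T_{221}*u_2*v_2*w_1 = 4*-4*3*2 = -96  (running total: -40)
T_{222}*u_2*v_2*w_2 = 3*-4*3*1 = -36  (running total: -76)
S = -76

-76


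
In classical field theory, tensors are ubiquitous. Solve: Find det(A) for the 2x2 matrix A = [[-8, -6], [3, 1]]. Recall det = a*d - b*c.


For a 2x2 matrix [[a, b], [c, d]], det = a*d - b*c.
a = -8, b = -6, c = 3, d = 1
a*d = -8 * 1 = -8
b*c = -6 * 3 = -18
det = -8 - -18 = 10

10


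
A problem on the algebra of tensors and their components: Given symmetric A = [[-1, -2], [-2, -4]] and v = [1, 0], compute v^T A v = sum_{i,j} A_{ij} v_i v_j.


First compute Av:
(Av)_1 = -1*1 + -2*0 = -1
(Av)_2 = -2*1 + -4*0 = -2
Av = [-1, -2]
Then v^T (Av) = 1*-1 + 0*-2
= -1 + 0 = -1

-1


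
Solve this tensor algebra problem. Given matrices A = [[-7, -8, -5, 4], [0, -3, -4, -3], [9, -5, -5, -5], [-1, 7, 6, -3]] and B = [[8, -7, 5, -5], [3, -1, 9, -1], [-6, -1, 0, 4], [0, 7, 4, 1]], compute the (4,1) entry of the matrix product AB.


(AB)_{ij} = sum_k A_{ik} B_{kj}.
For i=4, j=1:
A_{41} * B_{11} = -1 * 8 = -8
A_{42} * B_{21} = 7 * 3 = 21
A_{43} * B_{31} = 6 * -6 = -36
A_{44} * B_{41} = -3 * 0 = 0
Sum = -8 + 21 + -36 + 0 = -23

-23


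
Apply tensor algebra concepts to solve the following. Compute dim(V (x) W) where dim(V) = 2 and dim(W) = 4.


The dimension of a tensor product is the product of dimensions.
dim(V) = 2, dim(W) = 4
dim(V (x) W) = 2 * 4 = 8

8


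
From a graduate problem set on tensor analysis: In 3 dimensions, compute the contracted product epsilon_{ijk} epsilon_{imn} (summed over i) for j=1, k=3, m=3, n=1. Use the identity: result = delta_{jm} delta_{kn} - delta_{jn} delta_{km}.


Using the identity: epsilon_{ijk} epsilon_{imn} = delta_{jm} delta_{kn} - delta_{jn} delta_{km}.
delta_{13} = 0
delta_{31} = 0
delta_{11} = 1
delta_{33} = 1
Result = 0 * 0 - 1 * 1 = 0 - 1 = -1

-1


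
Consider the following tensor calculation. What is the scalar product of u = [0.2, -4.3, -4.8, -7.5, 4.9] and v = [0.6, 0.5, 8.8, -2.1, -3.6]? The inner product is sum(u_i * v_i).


The inner product u . v = sum of u_i * v_i.
Term-by-term: 0.2 * 0.6, -4.3 * 0.5, -4.8 * 8.8, -7.5 * -2.1, 4.9 * -3.6
Products: 0.12, -2.15, -42.24, 15.75, -17.64
Sum = 0.12 + -2.15 + -42.24 + 15.75 + -17.64 = -46.16

-46.16


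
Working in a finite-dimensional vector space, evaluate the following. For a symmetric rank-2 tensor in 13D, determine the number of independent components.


A symmetric rank-2 tensor in d dimensions has d(d+1)/2 independent components.
d = 13
d(d+1)/2 = 13 * 14 / 2 = 182 / 2 = 91

91


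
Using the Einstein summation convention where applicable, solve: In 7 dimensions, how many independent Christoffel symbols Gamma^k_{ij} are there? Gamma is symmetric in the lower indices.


Christoffel symbols Gamma^k_{ij} are symmetric in i,j, so there are d * d(d+1)/2 independent symbols.
d = 7
d(d+1)/2 = 7 * 8 / 2 = 28
Total = 7 * 28 = 196

196


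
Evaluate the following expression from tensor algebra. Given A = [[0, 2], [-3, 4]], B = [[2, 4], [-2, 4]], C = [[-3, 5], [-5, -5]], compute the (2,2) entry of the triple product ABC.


(ABC)_{22} = sum_m (AB)_{2m} C_{m2}. First compute row 2 of AB.
(AB)_{21} = -3*2 + 4*-2 = -14
(AB)_{22} = -3*4 + 4*4 = 4
Now contract with column 2 of C:
(AB)_{21} * C_{12} = -14 * 5 = -70
(AB)_{22} * C_{22} = 4 * -5 = -20
(ABC)_{22} = -70 + -20 = -90

-90


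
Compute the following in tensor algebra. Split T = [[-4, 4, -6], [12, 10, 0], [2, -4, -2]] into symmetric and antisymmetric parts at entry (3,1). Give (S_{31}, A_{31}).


T_{31} = 2
T_{13} = -6
S_{31} = (2 + -6)/2 = -4/2 = -2
A_{31} = (2 - -6)/2 = 8/2 = 4
Check: S + A = -2 + 4 = 2 = T_{31}.

(-2, 4)


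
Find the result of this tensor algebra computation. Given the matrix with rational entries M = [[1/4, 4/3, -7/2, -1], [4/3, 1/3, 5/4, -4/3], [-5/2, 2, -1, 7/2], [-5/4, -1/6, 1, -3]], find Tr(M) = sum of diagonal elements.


The trace is the sum of diagonal entries.
Diagonal: M[1,1] = 1/4, M[2,2] = 1/3, M[3,3] = -1, M[4,4] = -3
Tr(M) = 1/4 + 1/3 + -1 + -3
Computing step by step:
After adding M[1,1]: 1/4
After adding M[2,2]: 7/12
After adding M[3,3]: -5/12
After adding M[4,4]: -41/12
Tr(M) = -41/12

-41/12


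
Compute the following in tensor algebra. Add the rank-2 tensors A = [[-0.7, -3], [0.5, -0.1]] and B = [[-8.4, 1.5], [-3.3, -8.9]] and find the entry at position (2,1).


Tensor addition is component-wise: (A + B)_{ij} = A_{ij} + B_{ij}.
A_{21} = 0.5
B_{21} = -3.3
(A + B)_{21} = 0.5 + -3.3 = -2.8

-2.8


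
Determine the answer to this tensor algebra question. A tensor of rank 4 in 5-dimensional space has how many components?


The number of components of a rank-r tensor in d dimensions is d^r.
Here d = 5 and r = 4.
5^4 = 625

625


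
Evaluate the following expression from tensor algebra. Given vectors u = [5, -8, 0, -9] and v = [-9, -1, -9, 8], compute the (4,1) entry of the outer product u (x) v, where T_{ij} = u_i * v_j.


The outer product entry T_{ij} = u_i * v_j.
We need i=4, j=1.
u_4 = -9, v_1 = -9
T_{4,1} = -9 * -9 = 81

81


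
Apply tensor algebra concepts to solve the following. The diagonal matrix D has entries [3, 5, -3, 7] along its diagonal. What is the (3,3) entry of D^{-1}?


For a diagonal matrix, the inverse has entries (D^{-1})_{ii} = 1/d_{ii}.
The diagonal entries are: d_{11} = 3, d_{22} = 5, d_{33} = -3, d_{44} = 7
We need (D^{-1})_{33} = 1/d_{33} = 1/-3 = -1/3

-1/3


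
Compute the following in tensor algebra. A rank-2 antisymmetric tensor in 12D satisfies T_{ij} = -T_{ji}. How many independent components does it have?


An antisymmetric rank-2 tensor satisfies A_{ij} = -A_{ji}, so diagonal entries are zero.
The independent components are the upper-triangular entries: C(n, 2) = n(n-1)/2.
n = 12
C(12, 2) = 12 * 11 / 2 = 132 / 2 = 66

66


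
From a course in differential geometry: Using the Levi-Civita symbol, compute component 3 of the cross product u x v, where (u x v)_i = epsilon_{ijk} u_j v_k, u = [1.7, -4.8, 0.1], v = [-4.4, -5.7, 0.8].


(u x v)_3 = sum_{j,k} epsilon_{3jk} u_j v_k. Only permutations of (1,2,3) contribute; the two non-zero terms are:
eps_{312} u_1 v_2 = 1 * 1.7 * -5.7 = -9.69
eps_{321} u_2 v_1 = -1 * -4.8 * -4.4 = -21.12
(u x v)_3 = -30.81

-30.81


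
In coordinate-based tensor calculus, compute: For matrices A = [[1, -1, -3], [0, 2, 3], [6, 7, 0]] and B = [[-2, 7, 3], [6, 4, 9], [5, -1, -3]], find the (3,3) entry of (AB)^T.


(AB)^T_{ij} = (AB)_{ji} = sum_k A_{jk} B_{ki}.
For i=3, j=3 we need (AB)_{33}:
A_{31} * B_{13} = 6 * 3 = 18
A_{32} * B_{23} = 7 * 9 = 63
A_{33} * B_{33} = 0 * -3 = 0
Sum = 18 + 63 + 0 = 81

81


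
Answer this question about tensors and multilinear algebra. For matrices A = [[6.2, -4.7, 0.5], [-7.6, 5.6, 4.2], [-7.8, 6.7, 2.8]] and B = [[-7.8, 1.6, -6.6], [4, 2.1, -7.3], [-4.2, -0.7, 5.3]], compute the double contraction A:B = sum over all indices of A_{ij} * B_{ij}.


A:B = sum over all i,j of A_{ij} * B_{ij}.
Row 1: 6.2*-7.8=-48.36, -4.7*1.6=-7.52, 0.5*-6.6=-3.3 => row sum = -59.18
Row 2: -7.6*4=-30.4, 5.6*2.1=11.76, 4.2*-7.3=-30.66 => row sum = -49.3
Row 3: -7.8*-4.2=32.76, 6.7*-0.7=-4.69, 2.8*5.3=14.84 => row sum = 42.91
Total = -59.18 + -49.3 + 42.91 = -65.57

-65.57


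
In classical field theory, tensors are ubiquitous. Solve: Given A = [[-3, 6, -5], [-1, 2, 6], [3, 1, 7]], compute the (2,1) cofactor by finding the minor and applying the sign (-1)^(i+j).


To find cofactor C_{21}, delete row 2 and column 1.
The resulting 2x2 submatrix is: [[6, -5], [1, 7]]
Minor M_{21} = 6*7 - -5*1
  = 42 - -5 = 47
Sign = (-1)^(2+1) = (-1)^3 = -1
Cofactor C_{21} = -1 * 47 = -47

-47


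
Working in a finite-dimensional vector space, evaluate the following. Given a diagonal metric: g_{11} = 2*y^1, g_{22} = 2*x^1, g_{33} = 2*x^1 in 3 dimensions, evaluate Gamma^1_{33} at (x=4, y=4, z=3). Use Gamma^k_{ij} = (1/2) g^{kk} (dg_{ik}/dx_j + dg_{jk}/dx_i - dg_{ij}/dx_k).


For a diagonal metric, Gamma^k_{ij} = (1/2) g^{kk} (dg_{ik}/dx_j + dg_{jk}/dx_i - dg_{ij}/dx_k).
The metric is diagonal, so g_{ab} = 0 for a != b.
At the given point: g_{11} = 8, g_{22} = 8, g_{33} = 8
g^{11} = 1/8
dg_{31}/dx_3 = 0 (off-diagonal)
dg_{31}/dx_3 = 0 (off-diagonal)
dg_{33}/dx_1 = dg_{33}/dx_1 = 2
Numerator = 0 + 0 - 2 = -2
Gamma^1_{33} = -2 / (2 * 8) = -1/8

-1/8


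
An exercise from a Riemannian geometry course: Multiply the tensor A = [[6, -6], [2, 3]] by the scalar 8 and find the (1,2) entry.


Scalar multiplication: (cA)_{ij} = c * A_{ij}.
c = 8
A_{12} = -6
(cA)_{12} = 8 * -6 = -48

-48


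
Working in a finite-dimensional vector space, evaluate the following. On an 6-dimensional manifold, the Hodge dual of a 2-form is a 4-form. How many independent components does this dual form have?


The Hodge dual of a p-form on an n-dimensional manifold is an (n-p)-form.
n = 6, p = 2, so dual degree = 6 - 2 = 4
The number of components is C(n, n-p) = C(6, 4) = 15

15


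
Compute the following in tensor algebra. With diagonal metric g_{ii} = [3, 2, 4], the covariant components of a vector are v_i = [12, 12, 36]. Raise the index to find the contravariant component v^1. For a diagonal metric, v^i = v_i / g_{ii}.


To raise an index with a diagonal metric: v^i = v_i / g_{ii}.
For index 1: v_1 = 12, g_{11} = 3
v^1 = 12 / 3 = 4

4


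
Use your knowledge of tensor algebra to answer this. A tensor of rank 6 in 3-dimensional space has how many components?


The number of components of a rank-r tensor in d dimensions is d^r.
Here d = 3 and r = 6.
3^6 = 729

729


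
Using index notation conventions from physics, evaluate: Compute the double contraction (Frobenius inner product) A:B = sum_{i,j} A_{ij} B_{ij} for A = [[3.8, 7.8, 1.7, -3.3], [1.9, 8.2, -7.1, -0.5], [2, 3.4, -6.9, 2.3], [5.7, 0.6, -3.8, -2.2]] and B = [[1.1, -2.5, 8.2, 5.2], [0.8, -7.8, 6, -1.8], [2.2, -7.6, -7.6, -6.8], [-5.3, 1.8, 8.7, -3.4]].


A:B = sum over all i,j of A_{ij} * B_{ij}.
Row 1: 3.8*1.1=4.18, 7.8*-2.5=-19.5, 1.7*8.2=13.94, -3.3*5.2=-17.16 => row sum = -18.54
Row 2: 1.9*0.8=1.52, 8.2*-7.8=-63.96, -7.1*6=-42.6, -0.5*-1.8=0.9 => row sum = -104.14
Row 3: 2*2.2=4.4, 3.4*-7.6=-25.84, -6.9*-7.6=52.44, 2.3*-6.8=-15.64 => row sum = 15.36
Row 4: 5.7*-5.3=-30.21, 0.6*1.8=1.08, -3.8*8.7=-33.06, -2.2*-3.4=7.48 => row sum = -54.71
Total = -18.54 + -104.14 + 15.36 + -54.71 = -162.03

-162.03


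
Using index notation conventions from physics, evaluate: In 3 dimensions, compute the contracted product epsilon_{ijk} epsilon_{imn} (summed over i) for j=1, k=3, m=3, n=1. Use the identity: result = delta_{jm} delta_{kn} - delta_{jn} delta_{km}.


Using the identity: epsilon_{ijk} epsilon_{imn} = delta_{jm} delta_{kn} - delta_{jn} delta_{km}.
delta_{13} = 0
delta_{31} = 0
delta_{11} = 1
delta_{33} = 1
Result = 0 * 0 - 1 * 1 = 0 - 1 = -1

-1


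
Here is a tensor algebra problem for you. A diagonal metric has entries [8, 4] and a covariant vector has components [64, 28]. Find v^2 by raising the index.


To raise an index with a diagonal metric: v^i = v_i / g_{ii}.
For index 2: v_2 = 28, g_{22} = 4
v^2 = 28 / 4 = 7

7


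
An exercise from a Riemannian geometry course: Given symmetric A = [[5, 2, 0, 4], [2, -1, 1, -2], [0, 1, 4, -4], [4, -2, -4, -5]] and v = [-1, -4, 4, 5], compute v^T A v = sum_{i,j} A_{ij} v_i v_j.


First compute Av:
(Av)_1 = 5*-1 + 2*-4 + 0*4 + 4*5 = 7
(Av)_2 = 2*-1 + -1*-4 + 1*4 + -2*5 = -4
(Av)_3 = 0*-1 + 1*-4 + 4*4 + -4*5 = -8
(Av)_4 = 4*-1 + -2*-4 + -4*4 + -5*5 = -37
Av = [7, -4, -8, -37]
Then v^T (Av) = -1*7 + -4*-4 + 4*-8 + 5*-37
= -7 + 16 + -32 + -185 = -208

-208


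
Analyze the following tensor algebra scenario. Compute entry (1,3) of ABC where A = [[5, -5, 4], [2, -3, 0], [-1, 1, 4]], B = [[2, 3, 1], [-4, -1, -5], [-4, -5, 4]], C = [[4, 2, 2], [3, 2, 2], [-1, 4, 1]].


(ABC)_{13} = sum_m (AB)_{1m} C_{m3}. First compute row 1 of AB.
(AB)_{11} = 5*2 + -5*-4 + 4*-4 = 14
(AB)_{12} = 5*3 + -5*-1 + 4*-5 = 0
(AB)_{13} = 5*1 + -5*-5 + 4*4 = 46
Now contract with column 3 of C:
(AB)_{11} * C_{13} = 14 * 2 = 28
(AB)_{12} * C_{23} = 0 * 2 = 0
(AB)_{13} * C_{33} = 46 * 1 = 46
(ABC)_{13} = 28 + 0 + 46 = 74

74


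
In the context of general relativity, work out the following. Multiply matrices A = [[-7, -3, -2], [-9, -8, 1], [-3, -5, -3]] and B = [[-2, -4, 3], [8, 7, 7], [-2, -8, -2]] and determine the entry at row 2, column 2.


(AB)_{ij} = sum_k A_{ik} B_{kj}.
For i=2, j=2:
A_{21} * B_{12} = -9 * -4 = 36
A_{22} * B_{22} = -8 * 7 = -56
A_{23} * B_{32} = 1 * -8 = -8
Sum = 36 + -56 + -8 = -28

-28


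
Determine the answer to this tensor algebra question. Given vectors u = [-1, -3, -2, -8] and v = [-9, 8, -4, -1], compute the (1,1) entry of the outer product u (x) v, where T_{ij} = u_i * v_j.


The outer product entry T_{ij} = u_i * v_j.
We need i=1, j=1.
u_1 = -1, v_1 = -9
T_{1,1} = -1 * -9 = 9

9


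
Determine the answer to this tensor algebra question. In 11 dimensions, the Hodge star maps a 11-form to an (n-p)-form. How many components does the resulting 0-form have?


The Hodge dual of a p-form on an n-dimensional manifold is an (n-p)-form.
n = 11, p = 11, so dual degree = 11 - 11 = 0
The number of components is C(n, n-p) = C(11, 0) = 1

1


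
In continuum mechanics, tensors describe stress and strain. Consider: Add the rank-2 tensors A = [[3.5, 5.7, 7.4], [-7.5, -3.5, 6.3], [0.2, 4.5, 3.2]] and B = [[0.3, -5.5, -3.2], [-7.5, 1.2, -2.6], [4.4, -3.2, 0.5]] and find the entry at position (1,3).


Tensor addition is component-wise: (A + B)_{ij} = A_{ij} + B_{ij}.
A_{13} = 7.4
B_{13} = -3.2
(A + B)_{13} = 7.4 + -3.2 = 4.2

4.2


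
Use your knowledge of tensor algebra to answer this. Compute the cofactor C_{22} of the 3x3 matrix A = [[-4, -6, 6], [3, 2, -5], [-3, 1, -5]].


To find cofactor C_{22}, delete row 2 and column 2.
The resulting 2x2 submatrix is: [[-4, 6], [-3, -5]]
Minor M_{22} = -4*-5 - 6*-3
  = 20 - -18 = 38
Sign = (-1)^(2+2) = (-1)^4 = 1
Cofactor C_{22} = 1 * 38 = 38

38


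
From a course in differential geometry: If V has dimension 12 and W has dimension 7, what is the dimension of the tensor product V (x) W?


The dimension of a tensor product is the product of dimensions.
dim(V) = 12, dim(W) = 7
dim(V (x) W) = 12 * 7 = 84

84


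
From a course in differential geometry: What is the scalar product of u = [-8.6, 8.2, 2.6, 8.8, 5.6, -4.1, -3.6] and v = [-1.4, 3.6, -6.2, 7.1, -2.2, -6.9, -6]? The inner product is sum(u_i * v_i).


The inner product u . v = sum of u_i * v_i.
Term-by-term: -8.6 * -1.4, 8.2 * 3.6, 2.6 * -6.2, 8.8 * 7.1, 5.6 * -2.2, -4.1 * -6.9, -3.6 * -6
Products: 12.04, 29.52, -16.12, 62.48, -12.32, 28.29, 21.6
Sum = 12.04 + 29.52 + -16.12 + 62.48 + -12.32 + 28.29 + 21.6 = 125.49

125.49


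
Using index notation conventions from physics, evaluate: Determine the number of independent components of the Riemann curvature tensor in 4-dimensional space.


The Riemann tensor in d dimensions has d^2(d^2 - 1)/12 independent components.
d = 4, so d^2 = 16
d^2 - 1 = 15
d^2(d^2 - 1) = 16 * 15 = 240
Divide by 12: 240 / 12 = 20

20
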